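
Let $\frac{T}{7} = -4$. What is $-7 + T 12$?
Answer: $-343$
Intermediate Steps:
$T = -28$ ($T = 7 \left(-4\right) = -28$)
$-7 + T 12 = -7 - 336 = -343$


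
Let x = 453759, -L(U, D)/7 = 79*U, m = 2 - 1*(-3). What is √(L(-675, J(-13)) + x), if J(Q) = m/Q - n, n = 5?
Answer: √827034 ≈ 909.41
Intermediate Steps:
m = 5 (m = 2 + 3 = 5)
J(Q) = -5 + 5/Q (J(Q) = 5/Q - 1*5 = 5/Q - 5 = -5 + 5/Q)
L(U, D) = -553*U
√(L(-675, J(-13)) + x) = √(-553*(-675) + 453759) = √(373275 + 453759) = √827034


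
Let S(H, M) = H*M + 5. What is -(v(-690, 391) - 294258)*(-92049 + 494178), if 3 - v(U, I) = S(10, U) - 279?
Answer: 115443595449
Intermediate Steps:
S(H, M) = 5 + H*M
v(U, I) = 277 - 10*U (v(U, I) = 3 - ((5 + 10*U) - 279) = 3 - (-274 + 10*U) = 3 + (274 - 10*U) = 277 - 10*U)
-(v(-690, 391) - 294258)*(-92049 + 494178) = -((277 - 10*(-690)) - 294258)*(-92049 + 494178) = -((277 + 6900) - 294258)*402129 = -(7177 - 294258)*402129 = -(-287081)*402129 = -1*(-115443595449) = 115443595449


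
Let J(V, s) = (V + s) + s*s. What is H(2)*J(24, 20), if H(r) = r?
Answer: 888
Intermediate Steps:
J(V, s) = V + s + s² (J(V, s) = (V + s) + s² = V + s + s²)
H(2)*J(24, 20) = 2*(24 + 20 + 20²) = 2*(24 + 20 + 400) = 2*444 = 888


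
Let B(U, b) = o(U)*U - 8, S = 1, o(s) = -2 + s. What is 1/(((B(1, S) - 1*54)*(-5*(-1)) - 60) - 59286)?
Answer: -1/59661 ≈ -1.6761e-5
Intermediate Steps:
B(U, b) = -8 + U*(-2 + U) (B(U, b) = (-2 + U)*U - 8 = U*(-2 + U) - 8 = -8 + U*(-2 + U))
1/(((B(1, S) - 1*54)*(-5*(-1)) - 60) - 59286) = 1/((((-8 + 1*(-2 + 1)) - 1*54)*(-5*(-1)) - 60) - 59286) = 1/((((-8 + 1*(-1)) - 54)*5 - 60) - 59286) = 1/((((-8 - 1) - 54)*5 - 60) - 59286) = 1/(((-9 - 54)*5 - 60) - 59286) = 1/((-63*5 - 60) - 59286) = 1/((-315 - 60) - 59286) = 1/(-375 - 59286) = 1/(-59661) = -1/59661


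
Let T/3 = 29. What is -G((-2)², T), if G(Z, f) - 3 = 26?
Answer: -29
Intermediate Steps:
T = 87 (T = 3*29 = 87)
G(Z, f) = 29 (G(Z, f) = 3 + 26 = 29)
-G((-2)², T) = -1*29 = -29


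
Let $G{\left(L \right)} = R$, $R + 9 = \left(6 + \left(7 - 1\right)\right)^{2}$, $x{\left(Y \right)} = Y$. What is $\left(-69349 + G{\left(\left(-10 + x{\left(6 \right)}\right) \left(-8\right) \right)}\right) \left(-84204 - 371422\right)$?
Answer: $31535697964$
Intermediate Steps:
$R = 135$ ($R = -9 + \left(6 + \left(7 - 1\right)\right)^{2} = -9 + \left(6 + 6\right)^{2} = -9 + 12^{2} = -9 + 144 = 135$)
$G{\left(L \right)} = 135$
$\left(-69349 + G{\left(\left(-10 + x{\left(6 \right)}\right) \left(-8\right) \right)}\right) \left(-84204 - 371422\right) = \left(-69349 + 135\right) \left(-84204 - 371422\right) = \left(-69214\right) \left(-455626\right) = 31535697964$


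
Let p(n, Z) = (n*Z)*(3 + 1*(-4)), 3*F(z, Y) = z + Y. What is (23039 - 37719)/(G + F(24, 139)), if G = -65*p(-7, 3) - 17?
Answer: 44040/3983 ≈ 11.057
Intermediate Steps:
F(z, Y) = Y/3 + z/3 (F(z, Y) = (z + Y)/3 = (Y + z)/3 = Y/3 + z/3)
p(n, Z) = -Z*n (p(n, Z) = (Z*n)*(3 - 4) = (Z*n)*(-1) = -Z*n)
G = -1382 (G = -(-65)*3*(-7) - 17 = -65*21 - 17 = -1365 - 17 = -1382)
(23039 - 37719)/(G + F(24, 139)) = (23039 - 37719)/(-1382 + ((⅓)*139 + (⅓)*24)) = -14680/(-1382 + (139/3 + 8)) = -14680/(-1382 + 163/3) = -14680/(-3983/3) = -14680*(-3/3983) = 44040/3983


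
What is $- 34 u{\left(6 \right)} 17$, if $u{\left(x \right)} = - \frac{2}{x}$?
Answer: $\frac{578}{3} \approx 192.67$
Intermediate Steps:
$- 34 u{\left(6 \right)} 17 = - 34 \left(- \frac{2}{6}\right) 17 = - 34 \left(\left(-2\right) \frac{1}{6}\right) 17 = \left(-34\right) \left(- \frac{1}{3}\right) 17 = \frac{34}{3} \cdot 17 = \frac{578}{3}$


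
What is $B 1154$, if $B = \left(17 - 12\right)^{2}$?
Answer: $28850$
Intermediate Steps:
$B = 25$ ($B = 5^{2} = 25$)
$B 1154 = 25 \cdot 1154 = 28850$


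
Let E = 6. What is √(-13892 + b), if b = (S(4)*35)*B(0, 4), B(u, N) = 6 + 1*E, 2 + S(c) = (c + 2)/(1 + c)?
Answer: 2*I*√3557 ≈ 119.28*I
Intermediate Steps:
S(c) = -2 + (2 + c)/(1 + c) (S(c) = -2 + (c + 2)/(1 + c) = -2 + (2 + c)/(1 + c))
B(u, N) = 12 (B(u, N) = 6 + 1*6 = 6 + 6 = 12)
b = -336 (b = (-1*4/(1 + 4)*35)*12 = (-1*4/5*35)*12 = (-1*4*⅕*35)*12 = -⅘*35*12 = -28*12 = -336)
√(-13892 + b) = √(-13892 - 336) = √(-14228) = 2*I*√3557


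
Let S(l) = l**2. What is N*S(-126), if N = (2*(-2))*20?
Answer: -1270080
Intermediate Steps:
N = -80 (N = -4*20 = -80)
N*S(-126) = -80*(-126)**2 = -80*15876 = -1270080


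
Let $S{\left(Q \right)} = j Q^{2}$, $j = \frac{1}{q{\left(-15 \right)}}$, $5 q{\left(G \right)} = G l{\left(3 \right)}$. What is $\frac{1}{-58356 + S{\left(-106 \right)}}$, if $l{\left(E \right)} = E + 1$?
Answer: $- \frac{3}{177877} \approx -1.6866 \cdot 10^{-5}$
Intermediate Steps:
$l{\left(E \right)} = 1 + E$
$q{\left(G \right)} = \frac{4 G}{5}$ ($q{\left(G \right)} = \frac{G \left(1 + 3\right)}{5} = \frac{G 4}{5} = \frac{4 G}{5}$)
$j = - \frac{1}{12}$ ($j = \frac{1}{\frac{4}{5} \left(-15\right)} = \frac{1}{-12} = - \frac{1}{12} \approx -0.083333$)
$S{\left(Q \right)} = - \frac{Q^{2}}{12}$
$\frac{1}{-58356 + S{\left(-106 \right)}} = \frac{1}{-58356 - \frac{\left(-106\right)^{2}}{12}} = \frac{1}{-58356 - \frac{2809}{3}} = \frac{1}{- \frac{177877}{3}} = - \frac{3}{177877}$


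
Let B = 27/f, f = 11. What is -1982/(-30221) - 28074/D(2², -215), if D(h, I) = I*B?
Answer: 3114724468/58477635 ≈ 53.263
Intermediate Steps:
B = 27/11 ≈ 2.4545
D(h, I) = 27*I/11 (D(h, I) = I*(27/11) = 27*I/11)
-1982/(-30221) - 28074/D(2², -215) = -1982/(-30221) - 28074/((27/11)*(-215)) = -1982*(-1/30221) - 28074/(-5805/11) = 1982/30221 - 28074*(-11/5805) = 1982/30221 + 102938/1935 = 3114724468/58477635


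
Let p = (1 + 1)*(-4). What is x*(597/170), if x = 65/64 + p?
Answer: -266859/10880 ≈ -24.527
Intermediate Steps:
p = -8 (p = 2*(-4) = -8)
x = -447/64 (x = 65/64 - 8 = -447/64 ≈ -6.9844)
x*(597/170) = -266859/(64*170) = -447/64*597/170 = -266859/10880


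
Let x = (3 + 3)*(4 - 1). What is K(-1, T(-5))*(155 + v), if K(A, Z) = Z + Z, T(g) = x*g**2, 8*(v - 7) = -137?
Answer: 260775/2 ≈ 1.3039e+5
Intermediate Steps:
v = -81/8 (v = 7 + (1/8)*(-137) = 7 - 137/8 = -81/8 ≈ -10.125)
x = 18 (x = 6*3 = 18)
T(g) = 18*g**2
K(A, Z) = 2*Z
K(-1, T(-5))*(155 + v) = (2*(18*(-5)**2))*(155 - 81/8) = (2*(18*25))*(1159/8) = (2*450)*(1159/8) = 900*(1159/8) = 260775/2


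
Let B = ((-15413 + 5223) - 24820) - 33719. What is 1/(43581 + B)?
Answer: -1/25148 ≈ -3.9765e-5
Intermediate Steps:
B = -68729 (B = (-10190 - 24820) - 33719 = -35010 - 33719 = -68729)
1/(43581 + B) = 1/(43581 - 68729) = 1/(-25148) = -1/25148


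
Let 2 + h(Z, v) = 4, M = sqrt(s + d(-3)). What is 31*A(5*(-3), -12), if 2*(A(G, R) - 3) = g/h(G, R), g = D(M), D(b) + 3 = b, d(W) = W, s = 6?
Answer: 279/4 + 31*sqrt(3)/4 ≈ 83.173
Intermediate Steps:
M = sqrt(3) (M = sqrt(6 - 3) = sqrt(3) ≈ 1.7320)
h(Z, v) = 2 (h(Z, v) = -2 + 4 = 2)
D(b) = -3 + b
g = -3 + sqrt(3) ≈ -1.2680
A(G, R) = 9/4 + sqrt(3)/4 (A(G, R) = 3 + ((-3 + sqrt(3))/2)/2 = 3 + ((-3 + sqrt(3))*(1/2))/2 = 3 + (-3/2 + sqrt(3)/2)/2 = 3 + (-3/4 + sqrt(3)/4) = 9/4 + sqrt(3)/4)
31*A(5*(-3), -12) = 31*(9/4 + sqrt(3)/4) = 279/4 + 31*sqrt(3)/4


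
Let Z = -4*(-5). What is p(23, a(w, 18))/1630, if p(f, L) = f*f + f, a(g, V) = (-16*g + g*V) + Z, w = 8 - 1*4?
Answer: 276/815 ≈ 0.33865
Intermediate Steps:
Z = 20
w = 4 (w = 8 - 4 = 4)
a(g, V) = 20 - 16*g + V*g (a(g, V) = (-16*g + g*V) + 20 = (-16*g + V*g) + 20 = 20 - 16*g + V*g)
p(f, L) = f + f**2 (p(f, L) = f**2 + f = f + f**2)
p(23, a(w, 18))/1630 = (23*(1 + 23))/1630 = (23*24)*(1/1630) = 552*(1/1630) = 276/815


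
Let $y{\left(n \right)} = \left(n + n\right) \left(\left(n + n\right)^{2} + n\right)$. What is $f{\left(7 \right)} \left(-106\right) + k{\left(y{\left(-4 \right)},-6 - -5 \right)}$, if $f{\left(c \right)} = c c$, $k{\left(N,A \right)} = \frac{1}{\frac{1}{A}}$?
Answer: $-5195$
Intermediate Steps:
$y{\left(n \right)} = 2 n \left(n + 4 n^{2}\right)$ ($y{\left(n \right)} = 2 n \left(\left(2 n\right)^{2} + n\right) = 2 n \left(4 n^{2} + n\right) = 2 n \left(n + 4 n^{2}\right)$)
$k{\left(N,A \right)} = A$
$f{\left(c \right)} = c^{2}$
$f{\left(7 \right)} \left(-106\right) + k{\left(y{\left(-4 \right)},-6 - -5 \right)} = 7^{2} \left(-106\right) - 1 = 49 \left(-106\right) + \left(-6 + 5\right) = -5194 - 1 = -5195$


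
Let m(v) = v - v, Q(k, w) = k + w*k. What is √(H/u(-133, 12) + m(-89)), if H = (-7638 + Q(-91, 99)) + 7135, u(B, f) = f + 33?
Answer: I*√5335/5 ≈ 14.608*I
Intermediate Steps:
u(B, f) = 33 + f
Q(k, w) = k + k*w
m(v) = 0
H = -9603 (H = (-7638 - 91*(1 + 99)) + 7135 = (-7638 - 91*100) + 7135 = (-7638 - 9100) + 7135 = -16738 + 7135 = -9603)
√(H/u(-133, 12) + m(-89)) = √(-9603/(33 + 12) + 0) = √(-9603/45 + 0) = √(-9603*1/45 + 0) = √(-1067/5 + 0) = √(-1067/5) = I*√5335/5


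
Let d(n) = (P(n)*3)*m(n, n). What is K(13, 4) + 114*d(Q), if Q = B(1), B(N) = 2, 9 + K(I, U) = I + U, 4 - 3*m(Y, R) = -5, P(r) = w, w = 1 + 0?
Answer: 1034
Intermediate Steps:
w = 1
P(r) = 1
m(Y, R) = 3 (m(Y, R) = 4/3 - ⅓*(-5) = 4/3 + 5/3 = 3)
K(I, U) = -9 + I + U (K(I, U) = -9 + (I + U) = -9 + I + U)
Q = 2
d(n) = 9 (d(n) = (1*3)*3 = 3*3 = 9)
K(13, 4) + 114*d(Q) = (-9 + 13 + 4) + 114*9 = 8 + 1026 = 1034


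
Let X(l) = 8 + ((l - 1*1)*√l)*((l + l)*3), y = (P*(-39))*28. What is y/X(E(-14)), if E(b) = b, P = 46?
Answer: -42/2323 + 6615*I*√14/2323 ≈ -0.01808 + 10.655*I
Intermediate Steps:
y = -50232 (y = (46*(-39))*28 = -1794*28 = -50232)
X(l) = 8 + 6*l^(3/2)*(-1 + l) (X(l) = 8 + ((l - 1)*√l)*((2*l)*3) = 8 + ((-1 + l)*√l)*(6*l) = 8 + (√l*(-1 + l))*(6*l) = 8 + 6*l^(3/2)*(-1 + l))
y/X(E(-14)) = -50232/(8 - (-84)*I*√14 + 6*(-14)^(5/2)) = -50232/(8 - (-84)*I*√14 + 6*(196*I*√14)) = -50232/(8 + 84*I*√14 + 1176*I*√14) = -50232/(8 + 1260*I*√14)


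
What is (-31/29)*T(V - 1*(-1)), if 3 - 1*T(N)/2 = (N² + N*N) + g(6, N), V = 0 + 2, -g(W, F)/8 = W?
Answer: -2046/29 ≈ -70.552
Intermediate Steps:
g(W, F) = -8*W
V = 2
T(N) = 102 - 4*N² (T(N) = 6 - 2*((N² + N*N) - 8*6) = 6 - 2*((N² + N²) - 48) = 6 - 2*(2*N² - 48) = 6 - 2*(-48 + 2*N²) = 6 + (96 - 4*N²) = 102 - 4*N²)
(-31/29)*T(V - 1*(-1)) = (-31/29)*(102 - 4*(2 - 1*(-1))²) = (-31*1/29)*(102 - 4*(2 + 1)²) = -31*(102 - 4*3²)/29 = -31*(102 - 4*9)/29 = -31*(102 - 36)/29 = -31/29*66 = -2046/29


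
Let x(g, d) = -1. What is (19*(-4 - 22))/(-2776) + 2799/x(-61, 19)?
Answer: -3884765/1388 ≈ -2798.8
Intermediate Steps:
(19*(-4 - 22))/(-2776) + 2799/x(-61, 19) = (19*(-4 - 22))/(-2776) + 2799/(-1) = (19*(-26))*(-1/2776) + 2799*(-1) = -494*(-1/2776) - 2799 = 247/1388 - 2799 = -3884765/1388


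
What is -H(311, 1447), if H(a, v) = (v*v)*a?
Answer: -651174599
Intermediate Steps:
H(a, v) = a*v**2 (H(a, v) = v**2*a = a*v**2)
-H(311, 1447) = -311*1447**2 = -311*2093809 = -1*651174599 = -651174599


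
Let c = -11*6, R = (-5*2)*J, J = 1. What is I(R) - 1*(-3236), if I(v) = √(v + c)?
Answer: 3236 + 2*I*√19 ≈ 3236.0 + 8.7178*I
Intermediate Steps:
R = -10 (R = -5*2*1 = -10*1 = -10)
c = -66
I(v) = √(-66 + v) (I(v) = √(v - 66) = √(-66 + v))
I(R) - 1*(-3236) = √(-66 - 10) - 1*(-3236) = √(-76) + 3236 = 2*I*√19 + 3236 = 3236 + 2*I*√19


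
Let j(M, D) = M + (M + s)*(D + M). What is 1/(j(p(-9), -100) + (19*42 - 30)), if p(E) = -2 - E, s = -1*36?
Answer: 1/3472 ≈ 0.00028802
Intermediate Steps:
s = -36
j(M, D) = M + (-36 + M)*(D + M) (j(M, D) = M + (M - 36)*(D + M) = M + (-36 + M)*(D + M))
1/(j(p(-9), -100) + (19*42 - 30)) = 1/(((-2 - 1*(-9))² - 36*(-100) - 35*(-2 - 1*(-9)) - 100*(-2 - 1*(-9))) + (19*42 - 30)) = 1/(((-2 + 9)² + 3600 - 35*(-2 + 9) - 100*(-2 + 9)) + (798 - 30)) = 1/((7² + 3600 - 35*7 - 100*7) + 768) = 1/((49 + 3600 - 245 - 700) + 768) = 1/(2704 + 768) = 1/3472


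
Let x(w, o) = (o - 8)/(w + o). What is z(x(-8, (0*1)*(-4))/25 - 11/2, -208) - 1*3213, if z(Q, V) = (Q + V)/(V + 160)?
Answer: -7700527/2400 ≈ -3208.6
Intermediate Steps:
x(w, o) = (-8 + o)/(o + w)
z(Q, V) = (Q + V)/(160 + V)
z(x(-8, (0*1)*(-4))/25 - 11/2, -208) - 1*3213 = ((((-8 + (0*1)*(-4))/((0*1)*(-4) - 8))/25 - 11/2) - 208)/(160 - 208) - 1*3213 = ((((-8 + 0*(-4))/(0*(-4) - 8))*(1/25) - 11*1/2) - 208)/(-48) - 3213 = -((((-8 + 0)/(0 - 8))*(1/25) - 11/2) - 208)/48 - 3213 = -(((-8/(-8))*(1/25) - 11/2) - 208)/48 - 3213 = -((-1/8*(-8)*(1/25) - 11/2) - 208)/48 - 3213 = -((1*(1/25) - 11/2) - 208)/48 - 3213 = -((1/25 - 11/2) - 208)/48 - 3213 = -(-273/50 - 208)/48 - 3213 = -1/48*(-10673/50) - 3213 = 10673/2400 - 3213 = -7700527/2400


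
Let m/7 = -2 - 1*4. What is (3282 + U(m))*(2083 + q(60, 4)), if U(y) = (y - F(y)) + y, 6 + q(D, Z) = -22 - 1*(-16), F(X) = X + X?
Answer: 6797022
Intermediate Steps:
F(X) = 2*X
q(D, Z) = -12 (q(D, Z) = -6 + (-22 - 1*(-16)) = -6 + (-22 + 16) = -6 - 6 = -12)
m = -42 (m = 7*(-2 - 1*4) = 7*(-2 - 4) = 7*(-6) = -42)
U(y) = 0 (U(y) = (y - 2*y) + y = -y + y = 0)
(3282 + U(m))*(2083 + q(60, 4)) = (3282 + 0)*(2083 - 12) = 3282*2071 = 6797022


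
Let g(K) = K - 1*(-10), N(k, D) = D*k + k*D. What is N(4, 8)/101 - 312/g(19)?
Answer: -29656/2929 ≈ -10.125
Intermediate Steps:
N(k, D) = 2*D*k (N(k, D) = D*k + D*k = 2*D*k)
g(K) = 10 + K (g(K) = K + 10 = 10 + K)
N(4, 8)/101 - 312/g(19) = (2*8*4)/101 - 312/(10 + 19) = 64*(1/101) - 312/29 = 64/101 - 312*1/29 = 64/101 - 312/29 = -29656/2929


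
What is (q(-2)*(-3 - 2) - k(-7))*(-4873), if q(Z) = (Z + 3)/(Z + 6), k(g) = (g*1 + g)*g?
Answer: 1934581/4 ≈ 4.8365e+5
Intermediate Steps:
k(g) = 2*g² (k(g) = (g + g)*g = (2*g)*g = 2*g²)
q(Z) = (3 + Z)/(6 + Z)
(q(-2)*(-3 - 2) - k(-7))*(-4873) = (((3 - 2)/(6 - 2))*(-3 - 2) - 2*(-7)²)*(-4873) = ((1/4)*(-5) - 2*49)*(-4873) = (((¼)*1)*(-5) - 1*98)*(-4873) = ((¼)*(-5) - 98)*(-4873) = (-5/4 - 98)*(-4873) = -397/4*(-4873) = 1934581/4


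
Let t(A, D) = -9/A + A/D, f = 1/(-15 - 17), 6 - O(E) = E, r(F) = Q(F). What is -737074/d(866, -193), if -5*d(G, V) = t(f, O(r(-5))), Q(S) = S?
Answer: 259450048/20275 ≈ 12797.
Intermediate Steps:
r(F) = F
O(E) = 6 - E
f = -1/32 (f = 1/(-32) = -1/32 ≈ -0.031250)
d(G, V) = -20275/352 (d(G, V) = -(-9/(-1/32) - 1/(32*(6 - 1*(-5))))/5 = -(-9*(-32) - 1/(32*(6 + 5)))/5 = -(288 - 1/32/11)/5 = -(288 - 1/32*1/11)/5 = -(288 - 1/352)/5 = -⅕*101375/352 = -20275/352)
-737074/d(866, -193) = -737074/(-20275/352) = -737074*(-352/20275) = 259450048/20275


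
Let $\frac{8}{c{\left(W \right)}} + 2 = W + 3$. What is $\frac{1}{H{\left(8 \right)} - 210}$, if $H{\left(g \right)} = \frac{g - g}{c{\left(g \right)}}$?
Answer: $- \frac{1}{210} \approx -0.0047619$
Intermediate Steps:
$c{\left(W \right)} = \frac{8}{1 + W}$ ($c{\left(W \right)} = \frac{8}{-2 + \left(W + 3\right)} = \frac{8}{-2 + \left(3 + W\right)} = \frac{8}{1 + W}$)
$H{\left(g \right)} = 0$ ($H{\left(g \right)} = \frac{g - g}{8 \frac{1}{1 + g}} = 0 \left(\frac{1}{8} + \frac{g}{8}\right) = 0$)
$\frac{1}{H{\left(8 \right)} - 210} = \frac{1}{0 - 210} = \frac{1}{-210} = - \frac{1}{210}$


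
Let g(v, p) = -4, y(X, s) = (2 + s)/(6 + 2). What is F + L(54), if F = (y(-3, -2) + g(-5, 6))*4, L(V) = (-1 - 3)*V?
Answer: -232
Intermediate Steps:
L(V) = -4*V
y(X, s) = 1/4 + s/8 (y(X, s) = (2 + s)/8 = (2 + s)*(1/8) = 1/4 + s/8)
F = -16 (F = ((1/4 + (1/8)*(-2)) - 4)*4 = ((1/4 - 1/4) - 4)*4 = (0 - 4)*4 = -4*4 = -16)
F + L(54) = -16 - 4*54 = -16 - 216 = -232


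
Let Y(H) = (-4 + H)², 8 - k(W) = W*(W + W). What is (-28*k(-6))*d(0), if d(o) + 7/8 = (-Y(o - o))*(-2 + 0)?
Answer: 55776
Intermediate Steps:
k(W) = 8 - 2*W² (k(W) = 8 - W*(W + W) = 8 - W*2*W = 8 - 2*W²)
d(o) = 249/8 (d(o) = -7/8 + (-(-4 + (o - o))²)*(-2 + 0) = -7/8 - (-4 + 0)²*(-2) = -7/8 - 1*(-4)²*(-2) = -7/8 - 1*16*(-2) = -7/8 - 16*(-2) = -7/8 + 32 = 249/8)
(-28*k(-6))*d(0) = -28*(8 - 2*(-6)²)*(249/8) = -28*(8 - 2*36)*(249/8) = -28*(8 - 72)*(249/8) = -28*(-64)*(249/8) = 1792*(249/8) = 55776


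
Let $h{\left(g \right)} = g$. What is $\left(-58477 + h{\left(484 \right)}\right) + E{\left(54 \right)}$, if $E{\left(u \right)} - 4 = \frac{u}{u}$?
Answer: $-57988$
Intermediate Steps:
$E{\left(u \right)} = 5$ ($E{\left(u \right)} = 4 + \frac{u}{u} = 4 + 1 = 5$)
$\left(-58477 + h{\left(484 \right)}\right) + E{\left(54 \right)} = \left(-58477 + 484\right) + 5 = -57993 + 5 = -57988$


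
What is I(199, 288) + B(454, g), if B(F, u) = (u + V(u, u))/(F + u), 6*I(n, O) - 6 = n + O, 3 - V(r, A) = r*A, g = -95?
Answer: 122285/2154 ≈ 56.771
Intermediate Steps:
V(r, A) = 3 - A*r (V(r, A) = 3 - r*A = 3 - A*r)
I(n, O) = 1 + O/6 + n/6 (I(n, O) = 1 + (n + O)/6 = 1 + (O + n)/6 = 1 + (O/6 + n/6) = 1 + O/6 + n/6)
B(F, u) = (3 + u - u²)/(F + u) (B(F, u) = (u + (3 - u*u))/(F + u) = (u + (3 - u²))/(F + u) = (3 + u - u²)/(F + u))
I(199, 288) + B(454, g) = (1 + (⅙)*288 + (⅙)*199) + (3 - 95 - 1*(-95)²)/(454 - 95) = (1 + 48 + 199/6) + (3 - 95 - 1*9025)/359 = 493/6 + (3 - 95 - 9025)/359 = 493/6 + (1/359)*(-9117) = 493/6 - 9117/359 = 122285/2154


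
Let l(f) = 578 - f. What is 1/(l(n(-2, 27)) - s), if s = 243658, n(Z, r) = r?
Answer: -1/243107 ≈ -4.1134e-6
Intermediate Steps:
1/(l(n(-2, 27)) - s) = 1/((578 - 1*27) - 1*243658) = 1/((578 - 27) - 243658) = 1/(551 - 243658) = 1/(-243107) = -1/243107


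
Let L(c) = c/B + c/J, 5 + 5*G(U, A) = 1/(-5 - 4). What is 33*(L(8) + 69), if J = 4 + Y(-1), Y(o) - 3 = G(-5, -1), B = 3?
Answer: 648065/269 ≈ 2409.2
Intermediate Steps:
G(U, A) = -46/45 (G(U, A) = -1 + 1/(5*(-5 - 4)) = -1 + (⅕)/(-9) = -1 + (⅕)*(-⅑) = -1 - 1/45 = -46/45)
Y(o) = 89/45 (Y(o) = 3 - 46/45 = 89/45)
J = 269/45 (J = 4 + 89/45 = 269/45 ≈ 5.9778)
L(c) = 404*c/807 (L(c) = c/3 + c/(269/45) = c*(⅓) + c*(45/269) = c/3 + 45*c/269 = 404*c/807)
33*(L(8) + 69) = 33*((404/807)*8 + 69) = 33*(3232/807 + 69) = 33*(58915/807) = 648065/269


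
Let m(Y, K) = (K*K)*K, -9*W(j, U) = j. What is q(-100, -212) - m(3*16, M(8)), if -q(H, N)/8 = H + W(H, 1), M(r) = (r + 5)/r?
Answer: 3257027/4608 ≈ 706.82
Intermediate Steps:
M(r) = (5 + r)/r
W(j, U) = -j/9
m(Y, K) = K³ (m(Y, K) = K²*K = K³)
q(H, N) = -64*H/9 (q(H, N) = -8*(H - H/9) = -64*H/9)
q(-100, -212) - m(3*16, M(8)) = -64/9*(-100) - ((5 + 8)/8)³ = 6400/9 - ((⅛)*13)³ = 6400/9 - (13/8)³ = 6400/9 - 1*2197/512 = 6400/9 - 2197/512 = 3257027/4608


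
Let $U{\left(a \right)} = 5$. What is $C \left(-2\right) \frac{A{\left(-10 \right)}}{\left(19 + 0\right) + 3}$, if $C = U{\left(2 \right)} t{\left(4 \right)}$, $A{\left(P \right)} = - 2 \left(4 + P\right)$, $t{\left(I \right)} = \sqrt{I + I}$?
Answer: $- \frac{120 \sqrt{2}}{11} \approx -15.428$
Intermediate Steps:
$t{\left(I \right)} = \sqrt{2} \sqrt{I}$ ($t{\left(I \right)} = \sqrt{2 I} = \sqrt{2} \sqrt{I}$)
$A{\left(P \right)} = -8 - 2 P$
$C = 10 \sqrt{2}$ ($C = 5 \sqrt{2} \sqrt{4} = 5 \sqrt{2} \cdot 2 = 5 \cdot 2 \sqrt{2} = 10 \sqrt{2} \approx 14.142$)
$C \left(-2\right) \frac{A{\left(-10 \right)}}{\left(19 + 0\right) + 3} = 10 \sqrt{2} \left(-2\right) \frac{-8 - -20}{\left(19 + 0\right) + 3} = - 20 \sqrt{2} \frac{-8 + 20}{19 + 3} = - 20 \sqrt{2} \cdot \frac{12}{22} = - 20 \sqrt{2} \cdot 12 \cdot \frac{1}{22} = - 20 \sqrt{2} \cdot \frac{6}{11} = - \frac{120 \sqrt{2}}{11}$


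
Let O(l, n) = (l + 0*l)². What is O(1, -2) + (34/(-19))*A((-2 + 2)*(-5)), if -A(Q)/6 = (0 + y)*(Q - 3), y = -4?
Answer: 2467/19 ≈ 129.84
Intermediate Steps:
O(l, n) = l² (O(l, n) = (l + 0)² = l²)
A(Q) = -72 + 24*Q (A(Q) = -6*(0 - 4)*(Q - 3) = -(-24)*(-3 + Q) = -6*(12 - 4*Q) = -72 + 24*Q)
O(1, -2) + (34/(-19))*A((-2 + 2)*(-5)) = 1² + (34/(-19))*(-72 + 24*((-2 + 2)*(-5))) = 1 + (34*(-1/19))*(-72 + 24*(0*(-5))) = 1 - 34*(-72 + 24*0)/19 = 1 - 34*(-72 + 0)/19 = 1 - 34/19*(-72) = 1 + 2448/19 = 2467/19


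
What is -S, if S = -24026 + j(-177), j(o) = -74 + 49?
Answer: 24051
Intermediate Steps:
j(o) = -25
S = -24051 (S = -24026 - 25 = -24051)
-S = -1*(-24051) = 24051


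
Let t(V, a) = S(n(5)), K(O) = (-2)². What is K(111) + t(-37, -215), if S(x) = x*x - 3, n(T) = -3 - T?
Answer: 65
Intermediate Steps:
K(O) = 4
S(x) = -3 + x² (S(x) = x² - 3 = -3 + x²)
t(V, a) = 61 (t(V, a) = -3 + (-3 - 1*5)² = -3 + (-3 - 5)² = -3 + (-8)² = -3 + 64 = 61)
K(111) + t(-37, -215) = 4 + 61 = 65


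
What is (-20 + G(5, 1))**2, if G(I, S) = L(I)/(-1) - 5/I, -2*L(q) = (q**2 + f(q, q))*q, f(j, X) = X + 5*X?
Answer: 54289/4 ≈ 13572.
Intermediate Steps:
f(j, X) = 6*X
L(q) = -q*(q**2 + 6*q)/2 (L(q) = -(q**2 + 6*q)*q/2 = -q*(q**2 + 6*q)/2)
G(I, S) = -5/I + I**2*(6 + I)/2 (G(I, S) = -I**2*(6 + I)/2/(-1) - 5/I = -I**2*(6 + I)/2*(-1) - 5/I = I**2*(6 + I)/2 - 5/I = -5/I + I**2*(6 + I)/2)
(-20 + G(5, 1))**2 = (-20 + (1/2)*(-10 + 5**3*(6 + 5))/5)**2 = (-20 + (1/2)*(1/5)*(-10 + 125*11))**2 = (-20 + (1/2)*(1/5)*(-10 + 1375))**2 = (-20 + (1/2)*(1/5)*1365)**2 = (-20 + 273/2)**2 = (233/2)**2 = 54289/4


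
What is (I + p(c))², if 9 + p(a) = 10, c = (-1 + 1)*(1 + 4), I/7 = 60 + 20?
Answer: 314721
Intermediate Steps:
I = 560 (I = 7*(60 + 20) = 7*80 = 560)
c = 0 (c = 0*5 = 0)
p(a) = 1 (p(a) = -9 + 10 = 1)
(I + p(c))² = (560 + 1)² = 561² = 314721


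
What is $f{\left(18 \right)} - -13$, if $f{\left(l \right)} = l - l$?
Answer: $13$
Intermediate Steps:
$f{\left(l \right)} = 0$
$f{\left(18 \right)} - -13 = 0 - -13 = 0 + 13 = 13$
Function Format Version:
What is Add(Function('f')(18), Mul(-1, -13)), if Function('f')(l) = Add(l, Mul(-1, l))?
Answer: 13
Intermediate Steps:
Function('f')(l) = 0
Add(Function('f')(18), Mul(-1, -13)) = Add(0, Mul(-1, -13)) = Add(0, 13) = 13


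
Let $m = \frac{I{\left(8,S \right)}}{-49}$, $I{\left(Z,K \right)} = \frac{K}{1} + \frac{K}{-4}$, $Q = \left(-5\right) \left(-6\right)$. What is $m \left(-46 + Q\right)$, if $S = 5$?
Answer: $\frac{60}{49} \approx 1.2245$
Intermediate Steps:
$Q = 30$
$I{\left(Z,K \right)} = \frac{3 K}{4}$ ($I{\left(Z,K \right)} = K 1 + K \left(- \frac{1}{4}\right) = K - \frac{K}{4} = \frac{3 K}{4}$)
$m = - \frac{15}{196}$ ($m = \frac{\frac{3}{4} \cdot 5}{-49} = \frac{15}{4} \left(- \frac{1}{49}\right) = - \frac{15}{196} \approx -0.076531$)
$m \left(-46 + Q\right) = - \frac{15 \left(-46 + 30\right)}{196} = \left(- \frac{15}{196}\right) \left(-16\right) = \frac{60}{49}$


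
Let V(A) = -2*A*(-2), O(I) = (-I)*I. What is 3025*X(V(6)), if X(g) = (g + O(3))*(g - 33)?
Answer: -408375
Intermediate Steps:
O(I) = -I**2
V(A) = 4*A
X(g) = (-33 + g)*(-9 + g) (X(g) = (g - 1*3**2)*(g - 33) = (g - 1*9)*(-33 + g) = (g - 9)*(-33 + g) = (-9 + g)*(-33 + g) = (-33 + g)*(-9 + g))
3025*X(V(6)) = 3025*(297 + (4*6)**2 - 168*6) = 3025*(297 + 24**2 - 42*24) = 3025*(297 + 576 - 1008) = 3025*(-135) = -408375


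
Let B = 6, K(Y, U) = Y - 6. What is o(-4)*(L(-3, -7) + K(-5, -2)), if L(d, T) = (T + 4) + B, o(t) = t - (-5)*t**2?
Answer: -608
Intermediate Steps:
K(Y, U) = -6 + Y
o(t) = t + 5*t**2
L(d, T) = 10 + T (L(d, T) = (T + 4) + 6 = (4 + T) + 6 = 10 + T)
o(-4)*(L(-3, -7) + K(-5, -2)) = (-4*(1 + 5*(-4)))*((10 - 7) + (-6 - 5)) = (-4*(1 - 20))*(3 - 11) = -4*(-19)*(-8) = 76*(-8) = -608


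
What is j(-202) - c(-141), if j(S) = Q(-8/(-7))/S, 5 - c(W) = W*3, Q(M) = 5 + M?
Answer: -605235/1414 ≈ -428.03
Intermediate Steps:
c(W) = 5 - 3*W (c(W) = 5 - W*3 = 5 - 3*W)
j(S) = 43/(7*S) (j(S) = (5 - 8/(-7))/S = (5 - 8*(-1/7))/S = (5 + 8/7)/S = 43/(7*S))
j(-202) - c(-141) = (43/7)/(-202) - (5 - 3*(-141)) = (43/7)*(-1/202) - (5 + 423) = -43/1414 - 1*428 = -43/1414 - 428 = -605235/1414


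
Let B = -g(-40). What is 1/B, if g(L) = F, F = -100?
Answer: 1/100 ≈ 0.010000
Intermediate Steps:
g(L) = -100
B = 100 (B = -1*(-100) = 100)
1/B = 1/100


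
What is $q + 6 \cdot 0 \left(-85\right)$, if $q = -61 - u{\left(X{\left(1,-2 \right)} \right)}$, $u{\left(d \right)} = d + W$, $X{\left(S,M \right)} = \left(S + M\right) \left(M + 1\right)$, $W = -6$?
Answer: $-56$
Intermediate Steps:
$X{\left(S,M \right)} = \left(1 + M\right) \left(M + S\right)$ ($X{\left(S,M \right)} = \left(M + S\right) \left(1 + M\right) = \left(1 + M\right) \left(M + S\right)$)
$u{\left(d \right)} = -6 + d$ ($u{\left(d \right)} = d - 6 = -6 + d$)
$q = -56$ ($q = -61 - \left(-6 + \left(-2 + 1 + \left(-2\right)^{2} - 2\right)\right) = -61 - \left(-6 + \left(-2 + 1 + 4 - 2\right)\right) = -61 - \left(-6 + 1\right) = -61 - -5 = -61 + 5 = -56$)
$q + 6 \cdot 0 \left(-85\right) = -56 + 6 \cdot 0 \left(-85\right) = -56 + 0 \left(-85\right) = -56 + 0 = -56$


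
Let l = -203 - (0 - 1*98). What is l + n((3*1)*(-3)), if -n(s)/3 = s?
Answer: -78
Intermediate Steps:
l = -105 (l = -203 - (0 - 98) = -203 - 1*(-98) = -203 + 98 = -105)
n(s) = -3*s
l + n((3*1)*(-3)) = -105 - 3*3*1*(-3) = -105 - 9*(-3) = -105 - 3*(-9) = -105 + 27 = -78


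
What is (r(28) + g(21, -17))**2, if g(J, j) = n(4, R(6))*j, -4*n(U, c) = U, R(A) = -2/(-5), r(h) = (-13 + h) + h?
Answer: 3600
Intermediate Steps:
r(h) = -13 + 2*h
R(A) = 2/5 (R(A) = -2*(-1/5) = 2/5)
n(U, c) = -U/4
g(J, j) = -j (g(J, j) = (-1/4*4)*j = -j)
(r(28) + g(21, -17))**2 = ((-13 + 2*28) - 1*(-17))**2 = ((-13 + 56) + 17)**2 = (43 + 17)**2 = 60**2 = 3600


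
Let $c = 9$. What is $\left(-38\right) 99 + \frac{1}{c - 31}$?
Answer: $- \frac{82765}{22} \approx -3762.0$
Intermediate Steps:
$\left(-38\right) 99 + \frac{1}{c - 31} = \left(-38\right) 99 + \frac{1}{9 - 31} = -3762 + \frac{1}{-22} = -3762 - \frac{1}{22} = - \frac{82765}{22}$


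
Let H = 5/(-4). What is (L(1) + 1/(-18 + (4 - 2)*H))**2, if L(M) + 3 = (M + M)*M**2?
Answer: 1849/1681 ≈ 1.0999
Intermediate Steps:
H = -5/4 (H = 5*(-1/4) = -5/4 ≈ -1.2500)
L(M) = -3 + 2*M**3 (L(M) = -3 + (M + M)*M**2 = -3 + (2*M)*M**2 = -3 + 2*M**3)
(L(1) + 1/(-18 + (4 - 2)*H))**2 = ((-3 + 2*1**3) + 1/(-18 + (4 - 2)*(-5/4)))**2 = ((-3 + 2*1) + 1/(-18 + 2*(-5/4)))**2 = ((-3 + 2) + 1/(-18 - 5/2))**2 = (-1 + 1/(-41/2))**2 = (-1 - 2/41)**2 = (-43/41)**2 = 1849/1681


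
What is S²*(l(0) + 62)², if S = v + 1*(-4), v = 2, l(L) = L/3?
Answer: 15376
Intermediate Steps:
l(L) = L/3 (l(L) = L*(⅓) = L/3)
S = -2 (S = 2 + 1*(-4) = 2 - 4 = -2)
S²*(l(0) + 62)² = (-2)²*((⅓)*0 + 62)² = 4*(0 + 62)² = 4*62² = 4*3844 = 15376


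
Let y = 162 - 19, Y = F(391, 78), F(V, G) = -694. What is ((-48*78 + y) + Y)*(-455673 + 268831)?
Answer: 802486390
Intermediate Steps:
Y = -694
y = 143
((-48*78 + y) + Y)*(-455673 + 268831) = ((-48*78 + 143) - 694)*(-455673 + 268831) = ((-3744 + 143) - 694)*(-186842) = (-3601 - 694)*(-186842) = -4295*(-186842) = 802486390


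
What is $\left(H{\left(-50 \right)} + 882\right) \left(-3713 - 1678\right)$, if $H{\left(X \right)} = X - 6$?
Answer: $-4452966$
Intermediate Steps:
$H{\left(X \right)} = -6 + X$ ($H{\left(X \right)} = X - 6 = -6 + X$)
$\left(H{\left(-50 \right)} + 882\right) \left(-3713 - 1678\right) = \left(\left(-6 - 50\right) + 882\right) \left(-3713 - 1678\right) = \left(-56 + 882\right) \left(-5391\right) = 826 \left(-5391\right) = -4452966$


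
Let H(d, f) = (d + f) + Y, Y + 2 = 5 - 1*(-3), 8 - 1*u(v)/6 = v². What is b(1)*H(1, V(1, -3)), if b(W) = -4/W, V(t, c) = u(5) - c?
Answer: 368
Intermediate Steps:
u(v) = 48 - 6*v²
V(t, c) = -102 - c (V(t, c) = (48 - 6*5²) - c = (48 - 6*25) - c = (48 - 150) - c = -102 - c)
Y = 6 (Y = -2 + (5 - 1*(-3)) = -2 + (5 + 3) = -2 + 8 = 6)
H(d, f) = 6 + d + f (H(d, f) = (d + f) + 6 = 6 + d + f)
b(1)*H(1, V(1, -3)) = (-4/1)*(6 + 1 + (-102 - 1*(-3))) = (-4*1)*(6 + 1 + (-102 + 3)) = -4*(6 + 1 - 99) = -4*(-92) = 368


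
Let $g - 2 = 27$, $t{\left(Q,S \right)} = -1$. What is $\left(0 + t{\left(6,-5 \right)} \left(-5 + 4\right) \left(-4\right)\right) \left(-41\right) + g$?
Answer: $193$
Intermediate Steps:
$g = 29$ ($g = 2 + 27 = 29$)
$\left(0 + t{\left(6,-5 \right)} \left(-5 + 4\right) \left(-4\right)\right) \left(-41\right) + g = \left(0 - \left(-5 + 4\right) \left(-4\right)\right) \left(-41\right) + 29 = \left(0 - \left(-1\right) \left(-4\right)\right) \left(-41\right) + 29 = \left(0 - 4\right) \left(-41\right) + 29 = \left(-4\right) \left(-41\right) + 29 = 164 + 29 = 193$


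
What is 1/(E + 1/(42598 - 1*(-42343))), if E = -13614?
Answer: -84941/1156386773 ≈ -7.3454e-5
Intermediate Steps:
1/(E + 1/(42598 - 1*(-42343))) = 1/(-13614 + 1/(42598 - 1*(-42343))) = 1/(-13614 + 1/(42598 + 42343)) = 1/(-13614 + 1/84941) = 1/(-1156386773/84941) = -84941/1156386773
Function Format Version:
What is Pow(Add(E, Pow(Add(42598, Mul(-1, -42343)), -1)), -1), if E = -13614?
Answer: Rational(-84941, 1156386773) ≈ -7.3454e-5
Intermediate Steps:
Pow(Add(E, Pow(Add(42598, Mul(-1, -42343)), -1)), -1) = Pow(Add(-13614, Pow(Add(42598, Mul(-1, -42343)), -1)), -1) = Pow(Add(-13614, Pow(Add(42598, 42343), -1)), -1) = Pow(Add(-13614, Pow(84941, -1)), -1) = Pow(Add(-13614, Rational(1, 84941)), -1) = Pow(Rational(-1156386773, 84941), -1) = Rational(-84941, 1156386773)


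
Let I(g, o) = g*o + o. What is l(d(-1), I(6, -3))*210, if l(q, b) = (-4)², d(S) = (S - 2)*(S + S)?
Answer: 3360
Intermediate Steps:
I(g, o) = o + g*o
d(S) = 2*S*(-2 + S) (d(S) = (-2 + S)*(2*S) = 2*S*(-2 + S))
l(q, b) = 16
l(d(-1), I(6, -3))*210 = 16*210 = 3360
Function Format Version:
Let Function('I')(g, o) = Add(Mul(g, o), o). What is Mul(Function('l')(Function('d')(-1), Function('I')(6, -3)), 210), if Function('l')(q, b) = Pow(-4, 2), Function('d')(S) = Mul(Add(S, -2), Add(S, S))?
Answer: 3360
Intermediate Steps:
Function('I')(g, o) = Add(o, Mul(g, o))
Function('d')(S) = Mul(2, S, Add(-2, S)) (Function('d')(S) = Mul(Add(-2, S), Mul(2, S)) = Mul(2, S, Add(-2, S)))
Function('l')(q, b) = 16
Mul(Function('l')(Function('d')(-1), Function('I')(6, -3)), 210) = Mul(16, 210) = 3360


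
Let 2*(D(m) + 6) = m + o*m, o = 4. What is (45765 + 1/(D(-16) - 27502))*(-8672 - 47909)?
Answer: -71333602845239/27548 ≈ -2.5894e+9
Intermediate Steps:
D(m) = -6 + 5*m/2 (D(m) = -6 + (m + 4*m)/2 = -6 + (5*m)/2 = -6 + 5*m/2)
(45765 + 1/(D(-16) - 27502))*(-8672 - 47909) = (45765 + 1/((-6 + (5/2)*(-16)) - 27502))*(-8672 - 47909) = (45765 + 1/((-6 - 40) - 27502))*(-56581) = (45765 + 1/(-46 - 27502))*(-56581) = (45765 + 1/(-27548))*(-56581) = (45765 - 1/27548)*(-56581) = (1260734219/27548)*(-56581) = -71333602845239/27548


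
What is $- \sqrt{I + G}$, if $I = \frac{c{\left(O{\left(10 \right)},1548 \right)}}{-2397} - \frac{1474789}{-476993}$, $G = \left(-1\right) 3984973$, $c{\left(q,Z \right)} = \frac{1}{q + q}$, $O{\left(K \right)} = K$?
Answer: $- \frac{i \sqrt{520936905287542231027937265}}{11433522210} \approx - 1996.2 i$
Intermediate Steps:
$c{\left(q,Z \right)} = \frac{1}{2 q}$
$G = -3984973$
$I = \frac{70700907667}{22867044420}$ ($I = \frac{\frac{1}{2} \cdot \frac{1}{10}}{-2397} - \frac{1474789}{-476993} = \frac{1}{2} \cdot \frac{1}{10} \left(- \frac{1}{2397}\right) - - \frac{1474789}{476993} = \frac{1}{20} \left(- \frac{1}{2397}\right) + \frac{1474789}{476993} = - \frac{1}{47940} + \frac{1474789}{476993} = \frac{70700907667}{22867044420} \approx 3.0918$)
$- \sqrt{I + G} = - \sqrt{\frac{70700907667}{22867044420} - 3984973} = - \sqrt{- \frac{91124483902592993}{22867044420}} = - \frac{i \sqrt{520936905287542231027937265}}{11433522210}$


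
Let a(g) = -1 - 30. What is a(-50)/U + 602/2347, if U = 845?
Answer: 435933/1983215 ≈ 0.21981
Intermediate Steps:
a(g) = -31
a(-50)/U + 602/2347 = -31/845 + 602/2347 = 435933/1983215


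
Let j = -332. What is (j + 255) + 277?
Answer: 200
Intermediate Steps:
(j + 255) + 277 = (-332 + 255) + 277 = -77 + 277 = 200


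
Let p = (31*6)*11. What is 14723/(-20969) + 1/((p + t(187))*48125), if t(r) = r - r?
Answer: -1449681770281/2064686373750 ≈ -0.70213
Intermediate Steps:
p = 2046 (p = 186*11 = 2046)
t(r) = 0
14723/(-20969) + 1/((p + t(187))*48125) = 14723/(-20969) + 1/((2046 + 0)*48125) = 14723*(-1/20969) + (1/48125)/2046 = -14723/20969 + (1/2046)*(1/48125) = -14723/20969 + 1/98463750 = -1449681770281/2064686373750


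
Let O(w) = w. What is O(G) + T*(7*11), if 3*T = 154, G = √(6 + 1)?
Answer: 11858/3 + √7 ≈ 3955.3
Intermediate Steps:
G = √7 ≈ 2.6458
T = 154/3 (T = (⅓)*154 = 154/3 ≈ 51.333)
O(G) + T*(7*11) = √7 + 154*(7*11)/3 = √7 + (154/3)*77 = √7 + 11858/3 = 11858/3 + √7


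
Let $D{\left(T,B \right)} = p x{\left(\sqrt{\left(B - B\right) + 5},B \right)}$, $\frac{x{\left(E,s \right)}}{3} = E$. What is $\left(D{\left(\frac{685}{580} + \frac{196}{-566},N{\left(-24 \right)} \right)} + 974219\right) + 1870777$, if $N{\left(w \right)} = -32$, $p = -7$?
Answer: $2844996 - 21 \sqrt{5} \approx 2.8449 \cdot 10^{6}$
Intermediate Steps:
$x{\left(E,s \right)} = 3 E$
$D{\left(T,B \right)} = - 21 \sqrt{5}$ ($D{\left(T,B \right)} = - 7 \cdot 3 \sqrt{\left(B - B\right) + 5} = - 7 \cdot 3 \sqrt{0 + 5} = - 7 \cdot 3 \sqrt{5} = - 21 \sqrt{5}$)
$\left(D{\left(\frac{685}{580} + \frac{196}{-566},N{\left(-24 \right)} \right)} + 974219\right) + 1870777 = \left(- 21 \sqrt{5} + 974219\right) + 1870777 = \left(974219 - 21 \sqrt{5}\right) + 1870777 = 2844996 - 21 \sqrt{5}$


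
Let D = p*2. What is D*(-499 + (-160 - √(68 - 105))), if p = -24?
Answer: 31632 + 48*I*√37 ≈ 31632.0 + 291.97*I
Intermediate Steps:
D = -48 (D = -24*2 = -48)
D*(-499 + (-160 - √(68 - 105))) = -48*(-499 + (-160 - √(68 - 105))) = -48*(-499 + (-160 - √(-37))) = -48*(-499 + (-160 - I*√37)) = -48*(-659 - I*√37) = 31632 + 48*I*√37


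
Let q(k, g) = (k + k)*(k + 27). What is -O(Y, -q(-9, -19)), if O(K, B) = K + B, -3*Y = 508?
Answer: -464/3 ≈ -154.67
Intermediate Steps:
Y = -508/3 (Y = -⅓*508 = -508/3 ≈ -169.33)
q(k, g) = 2*k*(27 + k) (q(k, g) = (2*k)*(27 + k) = 2*k*(27 + k))
O(K, B) = B + K
-O(Y, -q(-9, -19)) = -(-2*(-9)*(27 - 9) - 508/3) = -(-2*(-9)*18 - 508/3) = -(-1*(-324) - 508/3) = -(324 - 508/3) = -1*464/3 = -464/3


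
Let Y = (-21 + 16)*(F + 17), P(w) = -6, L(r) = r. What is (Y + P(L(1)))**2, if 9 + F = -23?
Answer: 4761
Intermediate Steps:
F = -32 (F = -9 - 23 = -32)
Y = 75 (Y = (-21 + 16)*(-32 + 17) = -5*(-15) = 75)
(Y + P(L(1)))**2 = (75 - 6)**2 = 69**2 = 4761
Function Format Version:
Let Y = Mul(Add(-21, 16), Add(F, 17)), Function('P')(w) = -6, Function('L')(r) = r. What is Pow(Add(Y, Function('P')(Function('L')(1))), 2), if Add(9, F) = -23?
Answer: 4761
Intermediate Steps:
F = -32 (F = Add(-9, -23) = -32)
Y = 75 (Y = Mul(Add(-21, 16), Add(-32, 17)) = Mul(-5, -15) = 75)
Pow(Add(Y, Function('P')(Function('L')(1))), 2) = Pow(Add(75, -6), 2) = Pow(69, 2) = 4761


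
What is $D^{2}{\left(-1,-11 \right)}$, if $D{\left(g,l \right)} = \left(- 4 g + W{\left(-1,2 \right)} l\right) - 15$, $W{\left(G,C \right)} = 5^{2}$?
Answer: $81796$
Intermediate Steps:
$W{\left(G,C \right)} = 25$
$D{\left(g,l \right)} = -15 - 4 g + 25 l$ ($D{\left(g,l \right)} = \left(- 4 g + 25 l\right) - 15 = -15 - 4 g + 25 l$)
$D^{2}{\left(-1,-11 \right)} = \left(-15 - -4 + 25 \left(-11\right)\right)^{2} = \left(-15 + 4 - 275\right)^{2} = \left(-286\right)^{2} = 81796$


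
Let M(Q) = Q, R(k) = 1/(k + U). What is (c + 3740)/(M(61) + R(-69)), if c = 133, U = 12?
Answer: 220761/3476 ≈ 63.510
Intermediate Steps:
R(k) = 1/(12 + k) (R(k) = 1/(k + 12) = 1/(12 + k))
(c + 3740)/(M(61) + R(-69)) = (133 + 3740)/(61 + 1/(12 - 69)) = 3873/(61 + 1/(-57)) = 3873/(61 - 1/57) = 3873/(3476/57) = 3873*(57/3476) = 220761/3476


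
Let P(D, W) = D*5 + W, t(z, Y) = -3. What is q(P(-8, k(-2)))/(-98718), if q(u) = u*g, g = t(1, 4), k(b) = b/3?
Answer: -61/49359 ≈ -0.0012358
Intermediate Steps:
k(b) = b/3 (k(b) = b*(⅓) = b/3)
g = -3
P(D, W) = W + 5*D (P(D, W) = 5*D + W = W + 5*D)
q(u) = -3*u (q(u) = u*(-3) = -3*u)
q(P(-8, k(-2)))/(-98718) = -3*((⅓)*(-2) + 5*(-8))/(-98718) = -3*(-⅔ - 40)*(-1/98718) = -3*(-122/3)*(-1/98718) = 122*(-1/98718) = -61/49359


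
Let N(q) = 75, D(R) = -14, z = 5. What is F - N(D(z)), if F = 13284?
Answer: 13209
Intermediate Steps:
F - N(D(z)) = 13284 - 1*75 = 13284 - 75 = 13209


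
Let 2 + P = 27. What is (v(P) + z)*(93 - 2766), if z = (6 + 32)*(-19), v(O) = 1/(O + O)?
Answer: 96492627/50 ≈ 1.9299e+6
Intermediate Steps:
P = 25 (P = -2 + 27 = 25)
v(O) = 1/(2*O)
z = -722 (z = 38*(-19) = -722)
(v(P) + z)*(93 - 2766) = ((½)/25 - 722)*(93 - 2766) = ((½)*(1/25) - 722)*(-2673) = (1/50 - 722)*(-2673) = -36099/50*(-2673) = 96492627/50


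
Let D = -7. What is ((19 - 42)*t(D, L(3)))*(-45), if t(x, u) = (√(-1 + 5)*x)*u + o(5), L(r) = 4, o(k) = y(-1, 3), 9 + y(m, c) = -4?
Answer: -71415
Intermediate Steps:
y(m, c) = -13 (y(m, c) = -9 - 4 = -13)
o(k) = -13
t(x, u) = -13 + 2*u*x (t(x, u) = (√(-1 + 5)*x)*u - 13 = (√4*x)*u - 13 = (2*x)*u - 13 = 2*u*x - 13 = -13 + 2*u*x)
((19 - 42)*t(D, L(3)))*(-45) = ((19 - 42)*(-13 + 2*4*(-7)))*(-45) = -23*(-13 - 56)*(-45) = -23*(-69)*(-45) = 1587*(-45) = -71415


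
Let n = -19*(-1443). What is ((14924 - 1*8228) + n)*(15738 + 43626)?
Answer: 2025084132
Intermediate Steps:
n = 27417
((14924 - 1*8228) + n)*(15738 + 43626) = ((14924 - 1*8228) + 27417)*(15738 + 43626) = ((14924 - 8228) + 27417)*59364 = (6696 + 27417)*59364 = 34113*59364 = 2025084132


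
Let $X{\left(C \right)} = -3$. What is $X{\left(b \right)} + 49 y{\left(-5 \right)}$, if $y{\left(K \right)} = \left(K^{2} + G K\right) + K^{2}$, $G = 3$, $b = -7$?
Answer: $1712$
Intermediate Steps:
$y{\left(K \right)} = 2 K^{2} + 3 K$ ($y{\left(K \right)} = \left(K^{2} + 3 K\right) + K^{2} = 2 K^{2} + 3 K$)
$X{\left(b \right)} + 49 y{\left(-5 \right)} = -3 + 49 \left(- 5 \left(3 + 2 \left(-5\right)\right)\right) = -3 + 49 \left(- 5 \left(3 - 10\right)\right) = -3 + 49 \left(\left(-5\right) \left(-7\right)\right) = -3 + 49 \cdot 35 = -3 + 1715 = 1712$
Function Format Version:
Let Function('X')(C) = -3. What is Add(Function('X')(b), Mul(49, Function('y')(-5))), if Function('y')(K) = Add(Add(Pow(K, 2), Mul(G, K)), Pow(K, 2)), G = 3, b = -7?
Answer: 1712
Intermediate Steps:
Function('y')(K) = Add(Mul(2, Pow(K, 2)), Mul(3, K)) (Function('y')(K) = Add(Add(Pow(K, 2), Mul(3, K)), Pow(K, 2)) = Add(Mul(2, Pow(K, 2)), Mul(3, K)))
Add(Function('X')(b), Mul(49, Function('y')(-5))) = Add(-3, Mul(49, Mul(-5, Add(3, Mul(2, -5))))) = Add(-3, Mul(49, Mul(-5, Add(3, -10)))) = Add(-3, Mul(49, Mul(-5, -7))) = Add(-3, Mul(49, 35)) = Add(-3, 1715) = 1712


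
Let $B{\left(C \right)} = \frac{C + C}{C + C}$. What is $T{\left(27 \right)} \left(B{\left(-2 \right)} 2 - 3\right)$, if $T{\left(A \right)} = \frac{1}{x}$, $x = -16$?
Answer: $\frac{1}{16} \approx 0.0625$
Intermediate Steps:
$T{\left(A \right)} = - \frac{1}{16}$ ($T{\left(A \right)} = \frac{1}{-16} = - \frac{1}{16}$)
$B{\left(C \right)} = 1$ ($B{\left(C \right)} = \frac{2 C}{2 C} = 2 C \frac{1}{2 C} = 1$)
$T{\left(27 \right)} \left(B{\left(-2 \right)} 2 - 3\right) = - \frac{1 \cdot 2 - 3}{16} = - \frac{2 - 3}{16} = \left(- \frac{1}{16}\right) \left(-1\right) = \frac{1}{16}$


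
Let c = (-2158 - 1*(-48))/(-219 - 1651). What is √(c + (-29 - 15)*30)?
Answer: I*√46119623/187 ≈ 36.316*I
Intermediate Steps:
c = 211/187 (c = (-2158 + 48)/(-1870) = -2110*(-1/1870) = 211/187 ≈ 1.1283)
√(c + (-29 - 15)*30) = √(211/187 + (-29 - 15)*30) = √(211/187 - 44*30) = √(211/187 - 1320) = √(-246629/187) = I*√46119623/187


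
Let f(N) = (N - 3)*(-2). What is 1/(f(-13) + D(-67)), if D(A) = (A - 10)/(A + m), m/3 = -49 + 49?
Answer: 67/2221 ≈ 0.030167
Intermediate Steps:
f(N) = 6 - 2*N (f(N) = (-3 + N)*(-2) = 6 - 2*N)
m = 0 (m = 3*(-49 + 49) = 3*0 = 0)
D(A) = (-10 + A)/A (D(A) = (A - 10)/(A + 0) = (-10 + A)/A)
1/(f(-13) + D(-67)) = 1/((6 - 2*(-13)) + (-10 - 67)/(-67)) = 1/((6 + 26) - 1/67*(-77)) = 1/(32 + 77/67) = 1/(2221/67) = 67/2221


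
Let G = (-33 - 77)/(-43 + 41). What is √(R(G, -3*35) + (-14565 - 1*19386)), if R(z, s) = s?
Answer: 6*I*√946 ≈ 184.54*I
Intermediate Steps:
G = 55 (G = -110/(-2) = -110*(-½) = 55)
√(R(G, -3*35) + (-14565 - 1*19386)) = √(-3*35 + (-14565 - 1*19386)) = √(-105 + (-14565 - 19386)) = √(-105 - 33951) = √(-34056) = 6*I*√946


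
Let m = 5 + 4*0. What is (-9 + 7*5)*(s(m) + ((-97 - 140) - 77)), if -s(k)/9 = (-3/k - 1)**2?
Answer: -219076/25 ≈ -8763.0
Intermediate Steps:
m = 5 (m = 5 + 0 = 5)
s(k) = -9*(-1 - 3/k)**2 (s(k) = -9*(-3/k - 1)**2 = -9*(-1 - 3/k)**2)
(-9 + 7*5)*(s(m) + ((-97 - 140) - 77)) = (-9 + 7*5)*(-9*(3 + 5)**2/5**2 + ((-97 - 140) - 77)) = (-9 + 35)*(-9*1/25*8**2 + (-237 - 77)) = 26*(-9*1/25*64 - 314) = 26*(-576/25 - 314) = 26*(-8426/25) = -219076/25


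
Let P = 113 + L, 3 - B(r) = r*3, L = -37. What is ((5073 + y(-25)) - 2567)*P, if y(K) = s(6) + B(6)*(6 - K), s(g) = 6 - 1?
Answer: 155496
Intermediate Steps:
s(g) = 5
B(r) = 3 - 3*r (B(r) = 3 - r*3 = 3 - 3*r)
y(K) = -85 + 15*K (y(K) = 5 + (3 - 3*6)*(6 - K) = 5 + (3 - 18)*(6 - K) = 5 - 15*(6 - K) = 5 + (-90 + 15*K) = -85 + 15*K)
P = 76 (P = 113 - 37 = 76)
((5073 + y(-25)) - 2567)*P = ((5073 + (-85 + 15*(-25))) - 2567)*76 = ((5073 + (-85 - 375)) - 2567)*76 = ((5073 - 460) - 2567)*76 = (4613 - 2567)*76 = 2046*76 = 155496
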